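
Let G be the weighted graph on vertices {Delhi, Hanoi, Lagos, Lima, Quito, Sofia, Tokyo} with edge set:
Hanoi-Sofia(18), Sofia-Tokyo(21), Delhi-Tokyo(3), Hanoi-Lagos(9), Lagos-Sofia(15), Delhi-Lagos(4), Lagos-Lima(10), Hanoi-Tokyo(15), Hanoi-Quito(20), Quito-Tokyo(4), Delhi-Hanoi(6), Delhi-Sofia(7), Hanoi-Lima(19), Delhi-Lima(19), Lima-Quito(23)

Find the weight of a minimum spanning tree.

Grow the tree from Delhi using Prim:
Step 1: cheapest edge leaving the tree is Delhi-Tokyo (3); add Tokyo.
Step 2: cheapest edge leaving the tree is Delhi-Lagos (4); add Lagos.
Step 3: cheapest edge leaving the tree is Quito-Tokyo (4); add Quito.
Step 4: cheapest edge leaving the tree is Delhi-Hanoi (6); add Hanoi.
Step 5: cheapest edge leaving the tree is Delhi-Sofia (7); add Sofia.
Step 6: cheapest edge leaving the tree is Lagos-Lima (10); add Lima.
MST edges: Delhi-Tokyo, Delhi-Lagos, Quito-Tokyo, Delhi-Hanoi, Delhi-Sofia, Lagos-Lima; total weight 3+4+4+6+7+10 = 34.

34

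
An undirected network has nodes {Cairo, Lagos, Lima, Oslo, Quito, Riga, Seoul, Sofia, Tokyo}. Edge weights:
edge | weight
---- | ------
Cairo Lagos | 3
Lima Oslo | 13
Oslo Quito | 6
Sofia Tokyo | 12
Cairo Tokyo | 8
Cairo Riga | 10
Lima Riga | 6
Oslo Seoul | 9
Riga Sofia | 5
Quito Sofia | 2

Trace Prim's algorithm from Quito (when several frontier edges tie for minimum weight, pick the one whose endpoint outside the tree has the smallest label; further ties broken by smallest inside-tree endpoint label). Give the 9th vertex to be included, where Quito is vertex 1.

Tokyo

Prim, starting at Quito.
Step 1: cheapest edge leaving the tree is Quito Sofia (2); add Sofia.
Step 2: cheapest edge leaving the tree is Riga Sofia (5); add Riga.
Step 3: cheapest edge leaving the tree is Lima Riga (6); add Lima.
Step 4: cheapest edge leaving the tree is Oslo Quito (6); add Oslo.
Step 5: cheapest edge leaving the tree is Oslo Seoul (9); add Seoul.
Step 6: cheapest edge leaving the tree is Cairo Riga (10); add Cairo.
Step 7: cheapest edge leaving the tree is Cairo Lagos (3); add Lagos.
Step 8: cheapest edge leaving the tree is Cairo Tokyo (8); add Tokyo.
Vertex order: Quito, Sofia, Riga, Lima, Oslo, Seoul, Cairo, Lagos, Tokyo. The 9th vertex is Tokyo.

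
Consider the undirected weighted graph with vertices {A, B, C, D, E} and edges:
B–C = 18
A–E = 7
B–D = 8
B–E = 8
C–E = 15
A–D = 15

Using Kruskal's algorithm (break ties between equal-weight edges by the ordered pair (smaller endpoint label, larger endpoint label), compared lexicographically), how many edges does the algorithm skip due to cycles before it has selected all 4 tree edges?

1

Sort edges by weight, then run Kruskal:
A–E (7): add — endpoints in different components.
B–D (8): add — endpoints in different components.
B–E (8): add — endpoints in different components.
A–D (15): skip — A and D already connected.
C–E (15): add — endpoints in different components.
Edges rejected before the tree was complete: 1.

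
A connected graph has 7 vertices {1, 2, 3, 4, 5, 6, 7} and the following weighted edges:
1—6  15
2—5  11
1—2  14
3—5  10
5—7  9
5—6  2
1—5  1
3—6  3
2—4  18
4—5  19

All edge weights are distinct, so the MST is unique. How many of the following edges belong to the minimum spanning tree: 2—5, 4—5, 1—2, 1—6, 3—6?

2

Kruskal's algorithm — process edges by increasing weight (ties by edge label):
1—5 (1): add. Components now {1,5} {2} {3} {4} {6} {7}
5—6 (2): add. Components now {1,5,6} {2} {3} {4} {7}
3—6 (3): add. Components now {1,3,5,6} {2} {4} {7}
5—7 (9): add. Components now {1,3,5,6,7} {2} {4}
3—5 (10): skip — 3 and 5 already connected.
2—5 (11): add. Components now {1,2,3,5,6,7} {4}
1—2 (14): skip — 1 and 2 already connected.
1—6 (15): skip — 1 and 6 already connected.
2—4 (18): add. Components now {1,2,3,4,5,6,7}
MST edge set: {1—5, 5—6, 3—6, 5—7, 2—5, 2—4}.
Of the listed edges, {2—5, 3—6} are in the MST → 2.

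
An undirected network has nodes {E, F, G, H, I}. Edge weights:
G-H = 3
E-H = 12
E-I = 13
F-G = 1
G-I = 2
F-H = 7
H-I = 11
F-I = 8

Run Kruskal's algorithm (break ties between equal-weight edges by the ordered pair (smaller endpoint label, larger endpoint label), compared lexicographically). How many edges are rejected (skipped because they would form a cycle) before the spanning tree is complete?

Kruskal: consider edges lightest-first.
F-G (1): add. Components now {E} {F,G} {H} {I}
G-I (2): add. Components now {E} {F,G,I} {H}
G-H (3): add. Components now {E} {F,G,H,I}
F-H (7): skip — F and H already connected.
F-I (8): skip — F and I already connected.
H-I (11): skip — H and I already connected.
E-H (12): add. Components now {E,F,G,H,I}
Edges rejected before the tree was complete: 3.

3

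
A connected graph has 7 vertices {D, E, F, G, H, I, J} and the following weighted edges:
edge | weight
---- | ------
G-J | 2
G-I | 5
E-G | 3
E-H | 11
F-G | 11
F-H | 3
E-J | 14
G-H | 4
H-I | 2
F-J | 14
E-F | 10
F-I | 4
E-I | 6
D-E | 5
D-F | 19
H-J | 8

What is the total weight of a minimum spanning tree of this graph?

Kruskal: consider edges lightest-first.
G-J (2): add — endpoints in different components.
H-I (2): add — endpoints in different components.
E-G (3): add — endpoints in different components.
F-H (3): add — endpoints in different components.
F-I (4): skip — F and I already connected.
G-H (4): add — endpoints in different components.
D-E (5): add — endpoints in different components.
MST edges: G-J, H-I, E-G, F-H, G-H, D-E; total weight 2+2+3+3+4+5 = 19.

19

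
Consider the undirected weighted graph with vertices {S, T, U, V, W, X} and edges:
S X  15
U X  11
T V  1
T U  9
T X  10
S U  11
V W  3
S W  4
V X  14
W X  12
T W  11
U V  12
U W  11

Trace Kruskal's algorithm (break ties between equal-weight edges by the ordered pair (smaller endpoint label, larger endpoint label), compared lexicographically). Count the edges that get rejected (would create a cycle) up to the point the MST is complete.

Sort edges by weight, then run Kruskal:
T V (1): add — endpoints in different components.
V W (3): add — endpoints in different components.
S W (4): add — endpoints in different components.
T U (9): add — endpoints in different components.
T X (10): add — endpoints in different components.
Edges rejected before the tree was complete: 0.

0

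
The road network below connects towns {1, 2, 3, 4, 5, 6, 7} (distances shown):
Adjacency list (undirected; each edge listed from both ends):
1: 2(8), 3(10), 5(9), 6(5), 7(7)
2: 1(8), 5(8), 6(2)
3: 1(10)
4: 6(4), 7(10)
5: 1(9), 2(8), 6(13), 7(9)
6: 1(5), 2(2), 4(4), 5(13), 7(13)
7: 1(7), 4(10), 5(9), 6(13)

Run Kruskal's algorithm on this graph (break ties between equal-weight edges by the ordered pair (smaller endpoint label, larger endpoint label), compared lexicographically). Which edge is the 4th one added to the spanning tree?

1-7

Kruskal's algorithm — process edges by increasing weight (ties by edge label):
2–6 (2): add. Components now {1} {2,6} {3} {4} {5} {7}
4–6 (4): add. Components now {1} {2,4,6} {3} {5} {7}
1–6 (5): add. Components now {1,2,4,6} {3} {5} {7}
1–7 (7): add. Components now {1,2,4,6,7} {3} {5}
1–2 (8): skip — 1 and 2 already connected.
2–5 (8): add. Components now {1,2,4,5,6,7} {3}
1–5 (9): skip — 1 and 5 already connected.
5–7 (9): skip — 5 and 7 already connected.
1–3 (10): add. Components now {1,2,3,4,5,6,7}
The 4th edge added is 1–7.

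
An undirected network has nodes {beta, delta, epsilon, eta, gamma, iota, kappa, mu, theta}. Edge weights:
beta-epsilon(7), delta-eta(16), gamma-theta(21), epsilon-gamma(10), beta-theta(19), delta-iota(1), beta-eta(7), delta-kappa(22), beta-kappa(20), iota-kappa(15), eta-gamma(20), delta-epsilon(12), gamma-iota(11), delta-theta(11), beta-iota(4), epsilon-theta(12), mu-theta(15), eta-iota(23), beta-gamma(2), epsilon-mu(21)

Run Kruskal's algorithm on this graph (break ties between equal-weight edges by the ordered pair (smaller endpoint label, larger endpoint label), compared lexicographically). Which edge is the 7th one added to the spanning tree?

iota-kappa

Kruskal's algorithm — process edges by increasing weight (ties by edge label):
delta-iota (1): add — endpoints in different components.
beta-gamma (2): add — endpoints in different components.
beta-iota (4): add — endpoints in different components.
beta-epsilon (7): add — endpoints in different components.
beta-eta (7): add — endpoints in different components.
epsilon-gamma (10): skip — gamma and epsilon already connected.
delta-theta (11): add — endpoints in different components.
gamma-iota (11): skip — gamma and iota already connected.
delta-epsilon (12): skip — delta and epsilon already connected.
epsilon-theta (12): skip — theta and epsilon already connected.
iota-kappa (15): add — endpoints in different components.
mu-theta (15): add — endpoints in different components.
The 7th edge added is iota-kappa.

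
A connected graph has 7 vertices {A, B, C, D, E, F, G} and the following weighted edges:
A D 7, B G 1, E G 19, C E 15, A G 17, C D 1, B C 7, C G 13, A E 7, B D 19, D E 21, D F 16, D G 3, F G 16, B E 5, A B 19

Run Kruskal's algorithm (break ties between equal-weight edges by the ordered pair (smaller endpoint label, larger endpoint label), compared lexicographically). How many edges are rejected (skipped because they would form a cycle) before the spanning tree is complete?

Kruskal: consider edges lightest-first.
B G (1): add. Components now {A} {B,G} {C} {D} {E} {F}
C D (1): add. Components now {A} {B,G} {C,D} {E} {F}
D G (3): add. Components now {A} {B,C,D,G} {E} {F}
B E (5): add. Components now {A} {B,C,D,E,G} {F}
A D (7): add. Components now {A,B,C,D,E,G} {F}
A E (7): skip — A and E already connected.
B C (7): skip — B and C already connected.
C G (13): skip — C and G already connected.
C E (15): skip — C and E already connected.
D F (16): add. Components now {A,B,C,D,E,F,G}
Edges rejected before the tree was complete: 4.

4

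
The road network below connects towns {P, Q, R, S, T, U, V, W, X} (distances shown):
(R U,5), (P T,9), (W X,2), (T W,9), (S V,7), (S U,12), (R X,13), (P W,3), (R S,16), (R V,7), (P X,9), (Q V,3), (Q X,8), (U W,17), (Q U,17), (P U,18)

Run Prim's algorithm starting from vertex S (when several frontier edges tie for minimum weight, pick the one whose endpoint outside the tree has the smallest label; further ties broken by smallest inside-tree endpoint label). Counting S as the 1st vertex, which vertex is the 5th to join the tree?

Grow the tree from S using Prim:
Step 1: cheapest edge leaving the tree is S V (7); add V.
Step 2: cheapest edge leaving the tree is Q V (3); add Q.
Step 3: cheapest edge leaving the tree is R V (7); add R.
Step 4: cheapest edge leaving the tree is R U (5); add U.
Step 5: cheapest edge leaving the tree is Q X (8); add X.
Step 6: cheapest edge leaving the tree is W X (2); add W.
Step 7: cheapest edge leaving the tree is P W (3); add P.
Step 8: cheapest edge leaving the tree is P T (9); add T.
Vertex order: S, V, Q, R, U, X, W, P, T. The 5th vertex is U.

U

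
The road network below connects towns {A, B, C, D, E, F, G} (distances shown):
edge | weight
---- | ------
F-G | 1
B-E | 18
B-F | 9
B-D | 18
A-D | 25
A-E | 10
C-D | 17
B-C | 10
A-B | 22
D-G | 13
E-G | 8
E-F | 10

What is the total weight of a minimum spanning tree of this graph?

51

Sort edges by weight, then run Kruskal:
F-G (1): add. Components now {A} {B} {C} {D} {E} {F,G}
E-G (8): add. Components now {A} {B} {C} {D} {E,F,G}
B-F (9): add. Components now {A} {B,E,F,G} {C} {D}
A-E (10): add. Components now {A,B,E,F,G} {C} {D}
B-C (10): add. Components now {A,B,C,E,F,G} {D}
E-F (10): skip — E and F already connected.
D-G (13): add. Components now {A,B,C,D,E,F,G}
MST edges: F-G, E-G, B-F, A-E, B-C, D-G; total weight 1+8+9+10+10+13 = 51.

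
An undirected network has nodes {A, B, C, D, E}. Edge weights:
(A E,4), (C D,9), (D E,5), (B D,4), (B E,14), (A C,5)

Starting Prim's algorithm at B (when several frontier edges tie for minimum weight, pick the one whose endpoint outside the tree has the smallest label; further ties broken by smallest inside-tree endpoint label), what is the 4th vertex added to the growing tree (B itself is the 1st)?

A

Prim's algorithm from B:
Step 1: frontier [B D 4, B E 14] → take B D (4); add D.
Step 2: frontier [B E 14, D E 5, C D 9] → take D E (5); add E.
Step 3: frontier [C D 9, A E 4] → take A E (4); add A.
Step 4: frontier [A C 5, C D 9] → take A C (5); add C.
Vertex order: B, D, E, A, C. The 4th vertex is A.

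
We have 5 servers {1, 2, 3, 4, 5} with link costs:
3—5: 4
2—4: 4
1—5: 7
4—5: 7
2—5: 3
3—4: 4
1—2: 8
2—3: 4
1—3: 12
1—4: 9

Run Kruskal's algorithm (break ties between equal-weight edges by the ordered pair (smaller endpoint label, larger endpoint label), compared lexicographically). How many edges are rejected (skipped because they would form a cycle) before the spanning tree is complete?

Sort edges by weight, then run Kruskal:
2—5 (3): add. Components now {1} {2,5} {3} {4}
2—3 (4): add. Components now {1} {2,3,5} {4}
2—4 (4): add. Components now {1} {2,3,4,5}
3—4 (4): skip — 3 and 4 already connected.
3—5 (4): skip — 3 and 5 already connected.
1—5 (7): add. Components now {1,2,3,4,5}
Edges rejected before the tree was complete: 2.

2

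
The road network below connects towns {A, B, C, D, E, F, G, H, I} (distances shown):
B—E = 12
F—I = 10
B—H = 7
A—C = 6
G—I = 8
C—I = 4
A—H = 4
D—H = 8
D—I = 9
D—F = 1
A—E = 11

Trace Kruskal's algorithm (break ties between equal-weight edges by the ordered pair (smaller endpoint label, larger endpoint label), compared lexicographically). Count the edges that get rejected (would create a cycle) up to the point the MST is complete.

2

Kruskal: consider edges lightest-first.
D—F (1): add — endpoints in different components.
A—H (4): add — endpoints in different components.
C—I (4): add — endpoints in different components.
A—C (6): add — endpoints in different components.
B—H (7): add — endpoints in different components.
D—H (8): add — endpoints in different components.
G—I (8): add — endpoints in different components.
D—I (9): skip — D and I already connected.
F—I (10): skip — F and I already connected.
A—E (11): add — endpoints in different components.
Edges rejected before the tree was complete: 2.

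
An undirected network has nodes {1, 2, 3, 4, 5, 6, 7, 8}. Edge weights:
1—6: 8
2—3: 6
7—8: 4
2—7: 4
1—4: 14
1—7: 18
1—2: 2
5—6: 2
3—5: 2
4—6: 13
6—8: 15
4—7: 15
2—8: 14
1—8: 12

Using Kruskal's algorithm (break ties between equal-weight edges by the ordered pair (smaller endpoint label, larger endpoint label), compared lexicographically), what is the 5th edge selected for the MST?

7-8

Sort edges by weight, then run Kruskal:
1—2 (2): add — endpoints in different components.
3—5 (2): add — endpoints in different components.
5—6 (2): add — endpoints in different components.
2—7 (4): add — endpoints in different components.
7—8 (4): add — endpoints in different components.
2—3 (6): add — endpoints in different components.
1—6 (8): skip — 1 and 6 already connected.
1—8 (12): skip — 1 and 8 already connected.
4—6 (13): add — endpoints in different components.
The 5th edge added is 7—8.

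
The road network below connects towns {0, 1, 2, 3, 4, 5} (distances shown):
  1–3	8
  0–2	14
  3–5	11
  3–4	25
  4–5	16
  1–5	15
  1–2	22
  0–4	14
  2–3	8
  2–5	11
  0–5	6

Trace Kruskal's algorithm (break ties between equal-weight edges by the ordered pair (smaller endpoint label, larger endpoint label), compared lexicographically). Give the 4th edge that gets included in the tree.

2-5

Kruskal's algorithm — process edges by increasing weight (ties by edge label):
0–5 (6): add — endpoints in different components.
1–3 (8): add — endpoints in different components.
2–3 (8): add — endpoints in different components.
2–5 (11): add — endpoints in different components.
3–5 (11): skip — 3 and 5 already connected.
0–2 (14): skip — 0 and 2 already connected.
0–4 (14): add — endpoints in different components.
The 4th edge added is 2–5.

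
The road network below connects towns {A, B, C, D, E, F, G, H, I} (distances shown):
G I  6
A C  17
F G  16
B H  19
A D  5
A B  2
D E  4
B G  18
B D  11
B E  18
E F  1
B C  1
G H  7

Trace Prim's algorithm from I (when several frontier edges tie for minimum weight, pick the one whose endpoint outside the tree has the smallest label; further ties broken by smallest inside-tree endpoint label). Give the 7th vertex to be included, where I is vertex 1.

Grow the tree from I using Prim:
Step 1: cheapest edge leaving the tree is G I (6); add G.
Step 2: cheapest edge leaving the tree is G H (7); add H.
Step 3: cheapest edge leaving the tree is F G (16); add F.
Step 4: cheapest edge leaving the tree is E F (1); add E.
Step 5: cheapest edge leaving the tree is D E (4); add D.
Step 6: cheapest edge leaving the tree is A D (5); add A.
Step 7: cheapest edge leaving the tree is A B (2); add B.
Step 8: cheapest edge leaving the tree is B C (1); add C.
Vertex order: I, G, H, F, E, D, A, B, C. The 7th vertex is A.

A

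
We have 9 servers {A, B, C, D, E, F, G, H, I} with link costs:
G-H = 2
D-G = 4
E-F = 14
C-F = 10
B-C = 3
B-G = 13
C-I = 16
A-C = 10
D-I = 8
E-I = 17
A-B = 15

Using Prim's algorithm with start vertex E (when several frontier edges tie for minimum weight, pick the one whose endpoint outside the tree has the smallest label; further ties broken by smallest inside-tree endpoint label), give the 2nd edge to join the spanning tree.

C-F

Grow the tree from E using Prim:
Step 1: cheapest edge leaving the tree is E-F (14); add F.
Step 2: cheapest edge leaving the tree is C-F (10); add C.
Step 3: cheapest edge leaving the tree is B-C (3); add B.
Step 4: cheapest edge leaving the tree is A-C (10); add A.
Step 5: cheapest edge leaving the tree is B-G (13); add G.
Step 6: cheapest edge leaving the tree is G-H (2); add H.
Step 7: cheapest edge leaving the tree is D-G (4); add D.
Step 8: cheapest edge leaving the tree is D-I (8); add I.
The 2nd edge added is C-F.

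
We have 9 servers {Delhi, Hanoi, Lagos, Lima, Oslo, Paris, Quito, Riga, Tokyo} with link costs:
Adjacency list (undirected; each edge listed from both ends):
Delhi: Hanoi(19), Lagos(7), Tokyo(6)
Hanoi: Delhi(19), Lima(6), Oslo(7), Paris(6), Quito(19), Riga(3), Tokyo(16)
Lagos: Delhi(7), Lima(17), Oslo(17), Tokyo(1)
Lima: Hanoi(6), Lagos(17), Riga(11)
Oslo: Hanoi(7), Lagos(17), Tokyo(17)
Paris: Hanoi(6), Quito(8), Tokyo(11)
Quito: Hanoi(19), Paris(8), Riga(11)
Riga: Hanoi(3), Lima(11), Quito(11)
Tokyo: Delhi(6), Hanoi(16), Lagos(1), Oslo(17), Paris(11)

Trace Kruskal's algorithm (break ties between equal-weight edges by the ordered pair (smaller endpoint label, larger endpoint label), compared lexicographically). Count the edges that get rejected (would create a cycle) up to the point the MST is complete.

Kruskal's algorithm — process edges by increasing weight (ties by edge label):
Lagos–Tokyo (1): add — endpoints in different components.
Hanoi–Riga (3): add — endpoints in different components.
Delhi–Tokyo (6): add — endpoints in different components.
Hanoi–Lima (6): add — endpoints in different components.
Hanoi–Paris (6): add — endpoints in different components.
Delhi–Lagos (7): skip — Delhi and Lagos already connected.
Hanoi–Oslo (7): add — endpoints in different components.
Paris–Quito (8): add — endpoints in different components.
Lima–Riga (11): skip — Riga and Lima already connected.
Paris–Tokyo (11): add — endpoints in different components.
Edges rejected before the tree was complete: 2.

2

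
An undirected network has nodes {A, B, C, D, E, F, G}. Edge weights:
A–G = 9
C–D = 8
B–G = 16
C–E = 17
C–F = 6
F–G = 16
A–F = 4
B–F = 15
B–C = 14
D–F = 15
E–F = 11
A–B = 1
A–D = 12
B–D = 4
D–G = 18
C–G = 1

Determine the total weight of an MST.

27

Prim's algorithm from G:
Step 1: cheapest edge leaving the tree is C–G (1); add C.
Step 2: cheapest edge leaving the tree is C–F (6); add F.
Step 3: cheapest edge leaving the tree is A–F (4); add A.
Step 4: cheapest edge leaving the tree is A–B (1); add B.
Step 5: cheapest edge leaving the tree is B–D (4); add D.
Step 6: cheapest edge leaving the tree is E–F (11); add E.
MST edges: C–G, C–F, A–F, A–B, B–D, E–F; total weight 1+6+4+1+4+11 = 27.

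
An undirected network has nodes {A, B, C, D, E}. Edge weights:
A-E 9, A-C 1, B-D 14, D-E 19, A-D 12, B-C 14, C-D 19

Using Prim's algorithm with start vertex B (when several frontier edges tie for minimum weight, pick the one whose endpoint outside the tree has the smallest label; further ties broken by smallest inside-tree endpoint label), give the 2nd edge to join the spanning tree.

Prim's algorithm from B:
Step 1: cheapest edge leaving the tree is B-C (14); add C.
Step 2: cheapest edge leaving the tree is A-C (1); add A.
Step 3: cheapest edge leaving the tree is A-E (9); add E.
Step 4: cheapest edge leaving the tree is A-D (12); add D.
The 2nd edge added is A-C.

A-C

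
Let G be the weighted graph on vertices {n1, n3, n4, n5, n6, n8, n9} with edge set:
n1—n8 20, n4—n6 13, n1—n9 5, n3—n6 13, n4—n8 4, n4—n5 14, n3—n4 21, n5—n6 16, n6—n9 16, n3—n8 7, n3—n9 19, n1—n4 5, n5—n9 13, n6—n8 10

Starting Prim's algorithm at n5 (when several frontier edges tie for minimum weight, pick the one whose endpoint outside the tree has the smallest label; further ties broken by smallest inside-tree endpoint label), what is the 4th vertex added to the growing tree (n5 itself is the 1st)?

n4

Prim, starting at n5.
Step 1: cheapest edge leaving the tree is n5—n9 (13); add n9.
Step 2: cheapest edge leaving the tree is n1—n9 (5); add n1.
Step 3: cheapest edge leaving the tree is n1—n4 (5); add n4.
Step 4: cheapest edge leaving the tree is n4—n8 (4); add n8.
Step 5: cheapest edge leaving the tree is n3—n8 (7); add n3.
Step 6: cheapest edge leaving the tree is n6—n8 (10); add n6.
Vertex order: n5, n9, n1, n4, n8, n3, n6. The 4th vertex is n4.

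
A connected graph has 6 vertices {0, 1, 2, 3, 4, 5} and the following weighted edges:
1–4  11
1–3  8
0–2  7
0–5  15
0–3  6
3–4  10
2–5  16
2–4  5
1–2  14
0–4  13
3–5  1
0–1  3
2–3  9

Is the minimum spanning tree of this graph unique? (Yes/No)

Kruskal's algorithm — process edges by increasing weight (ties by edge label):
3–5 (1): add — endpoints in different components.
0–1 (3): add — endpoints in different components.
2–4 (5): add — endpoints in different components.
0–3 (6): add — endpoints in different components.
0–2 (7): add — endpoints in different components.
Every non-tree edge has weight strictly greater than the heaviest edge on the tree path between its endpoints, so the MST is unique.

Yes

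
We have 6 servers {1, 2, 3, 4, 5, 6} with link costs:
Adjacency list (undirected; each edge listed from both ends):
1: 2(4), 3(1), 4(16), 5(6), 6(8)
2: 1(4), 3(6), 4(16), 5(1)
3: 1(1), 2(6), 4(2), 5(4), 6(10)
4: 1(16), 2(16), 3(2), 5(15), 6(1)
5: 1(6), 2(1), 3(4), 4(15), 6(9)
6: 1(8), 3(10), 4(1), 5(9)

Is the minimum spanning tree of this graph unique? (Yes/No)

No

Kruskal's algorithm — process edges by increasing weight (ties by edge label):
1 3 (1): add. Components now {1,3} {2} {4} {5} {6}
2 5 (1): add. Components now {1,3} {2,5} {4} {6}
4 6 (1): add. Components now {1,3} {2,5} {4,6}
3 4 (2): add. Components now {1,3,4,6} {2,5}
1 2 (4): add. Components now {1,2,3,4,5,6}
Non-tree edge 3 5 has weight 4, equal to the heaviest edge on its tree cycle — swapping gives another MST of the same weight. Not unique.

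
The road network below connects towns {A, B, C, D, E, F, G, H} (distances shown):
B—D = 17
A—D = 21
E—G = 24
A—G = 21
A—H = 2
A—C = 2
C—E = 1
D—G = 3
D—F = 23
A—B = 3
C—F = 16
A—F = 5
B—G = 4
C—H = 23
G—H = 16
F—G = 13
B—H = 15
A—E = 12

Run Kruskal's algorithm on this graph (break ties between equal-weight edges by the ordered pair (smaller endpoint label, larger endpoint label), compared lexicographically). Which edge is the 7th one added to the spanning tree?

Kruskal's algorithm — process edges by increasing weight (ties by edge label):
C—E (1): add — endpoints in different components.
A—C (2): add — endpoints in different components.
A—H (2): add — endpoints in different components.
A—B (3): add — endpoints in different components.
D—G (3): add — endpoints in different components.
B—G (4): add — endpoints in different components.
A—F (5): add — endpoints in different components.
The 7th edge added is A—F.

A-F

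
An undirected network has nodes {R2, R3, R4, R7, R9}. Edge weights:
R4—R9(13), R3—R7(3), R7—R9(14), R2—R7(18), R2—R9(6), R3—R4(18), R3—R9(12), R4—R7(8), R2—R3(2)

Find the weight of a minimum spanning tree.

19

Prim, starting at R3.
Step 1: frontier [R2—R3 2, R3—R7 3, R3—R9 12, R3—R4 18] → take R2—R3 (2); add R2.
Step 2: frontier [R2—R9 6, R2—R7 18, R3—R7 3, R3—R9 12, R3—R4 18] → take R3—R7 (3); add R7.
Step 3: frontier [R2—R9 6, R3—R9 12, R3—R4 18, R4—R7 8, R7—R9 14] → take R2—R9 (6); add R9.
Step 4: frontier [R3—R4 18, R4—R7 8, R4—R9 13] → take R4—R7 (8); add R4.
MST edges: R2—R3, R3—R7, R2—R9, R4—R7; total weight 2+3+6+8 = 19.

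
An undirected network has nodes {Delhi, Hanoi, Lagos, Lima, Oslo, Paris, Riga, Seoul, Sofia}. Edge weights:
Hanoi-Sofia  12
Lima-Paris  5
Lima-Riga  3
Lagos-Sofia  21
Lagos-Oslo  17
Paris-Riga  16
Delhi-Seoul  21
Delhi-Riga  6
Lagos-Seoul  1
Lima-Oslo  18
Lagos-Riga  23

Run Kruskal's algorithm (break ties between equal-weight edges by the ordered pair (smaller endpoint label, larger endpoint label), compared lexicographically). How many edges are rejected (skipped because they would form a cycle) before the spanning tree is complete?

2

Kruskal: consider edges lightest-first.
Lagos-Seoul (1): add — endpoints in different components.
Lima-Riga (3): add — endpoints in different components.
Lima-Paris (5): add — endpoints in different components.
Delhi-Riga (6): add — endpoints in different components.
Hanoi-Sofia (12): add — endpoints in different components.
Paris-Riga (16): skip — Paris and Riga already connected.
Lagos-Oslo (17): add — endpoints in different components.
Lima-Oslo (18): add — endpoints in different components.
Delhi-Seoul (21): skip — Delhi and Seoul already connected.
Lagos-Sofia (21): add — endpoints in different components.
Edges rejected before the tree was complete: 2.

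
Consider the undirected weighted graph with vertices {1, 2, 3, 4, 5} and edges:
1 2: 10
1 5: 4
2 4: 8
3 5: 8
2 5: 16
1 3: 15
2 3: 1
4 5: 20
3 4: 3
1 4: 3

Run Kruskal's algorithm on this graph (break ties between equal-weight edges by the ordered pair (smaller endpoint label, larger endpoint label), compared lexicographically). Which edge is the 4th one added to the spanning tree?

1-5

Kruskal: consider edges lightest-first.
2 3 (1): add. Components now {1} {2,3} {4} {5}
1 4 (3): add. Components now {1,4} {2,3} {5}
3 4 (3): add. Components now {1,2,3,4} {5}
1 5 (4): add. Components now {1,2,3,4,5}
The 4th edge added is 1 5.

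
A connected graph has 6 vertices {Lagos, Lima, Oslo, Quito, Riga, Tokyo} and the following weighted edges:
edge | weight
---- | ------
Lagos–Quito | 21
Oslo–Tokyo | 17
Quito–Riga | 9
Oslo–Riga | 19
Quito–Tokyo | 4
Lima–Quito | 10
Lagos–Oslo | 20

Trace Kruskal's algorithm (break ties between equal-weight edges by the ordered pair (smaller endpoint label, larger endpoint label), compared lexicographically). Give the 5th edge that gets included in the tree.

Lagos-Oslo

Sort edges by weight, then run Kruskal:
Quito–Tokyo (4): add — endpoints in different components.
Quito–Riga (9): add — endpoints in different components.
Lima–Quito (10): add — endpoints in different components.
Oslo–Tokyo (17): add — endpoints in different components.
Oslo–Riga (19): skip — Riga and Oslo already connected.
Lagos–Oslo (20): add — endpoints in different components.
The 5th edge added is Lagos–Oslo.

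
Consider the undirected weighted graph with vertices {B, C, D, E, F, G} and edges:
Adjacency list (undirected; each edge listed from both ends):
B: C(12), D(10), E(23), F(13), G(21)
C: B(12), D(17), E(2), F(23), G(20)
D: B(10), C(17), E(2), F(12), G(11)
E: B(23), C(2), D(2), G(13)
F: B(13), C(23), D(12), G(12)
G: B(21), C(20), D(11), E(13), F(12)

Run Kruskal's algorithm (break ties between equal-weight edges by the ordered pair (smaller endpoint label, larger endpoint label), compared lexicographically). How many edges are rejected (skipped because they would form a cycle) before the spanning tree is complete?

Kruskal: consider edges lightest-first.
C E (2): add. Components now {B} {C,E} {D} {F} {G}
D E (2): add. Components now {B} {C,D,E} {F} {G}
B D (10): add. Components now {B,C,D,E} {F} {G}
D G (11): add. Components now {B,C,D,E,G} {F}
B C (12): skip — B and C already connected.
D F (12): add. Components now {B,C,D,E,F,G}
Edges rejected before the tree was complete: 1.

1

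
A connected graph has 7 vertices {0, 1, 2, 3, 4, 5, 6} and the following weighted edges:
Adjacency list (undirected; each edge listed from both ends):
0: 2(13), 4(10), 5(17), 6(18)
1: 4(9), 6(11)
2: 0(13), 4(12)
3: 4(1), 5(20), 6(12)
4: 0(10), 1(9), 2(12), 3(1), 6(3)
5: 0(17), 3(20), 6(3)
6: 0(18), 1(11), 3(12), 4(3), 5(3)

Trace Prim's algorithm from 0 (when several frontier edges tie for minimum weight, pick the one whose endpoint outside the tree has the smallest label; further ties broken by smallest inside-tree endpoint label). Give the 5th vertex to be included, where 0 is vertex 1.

5

Prim's algorithm from 0:
Step 1: frontier [0-4 10, 0-2 13, 0-5 17, 0-6 18] → take 0-4 (10); add 4.
Step 2: frontier [0-2 13, 0-5 17, 0-6 18, 3-4 1, 4-6 3, 1-4 9, 2-4 12] → take 3-4 (1); add 3.
Step 3: frontier [0-2 13, 0-5 17, 0-6 18, 3-6 12, 3-5 20, 4-6 3, 1-4 9, 2-4 12] → take 4-6 (3); add 6.
Step 4: frontier [0-2 13, 0-5 17, 3-5 20, 1-4 9, 2-4 12, 5-6 3, 1-6 11] → take 5-6 (3); add 5.
Step 5: frontier [0-2 13, 1-4 9, 2-4 12, 1-6 11] → take 1-4 (9); add 1.
Step 6: frontier [0-2 13, 2-4 12] → take 2-4 (12); add 2.
Vertex order: 0, 4, 3, 6, 5, 1, 2. The 5th vertex is 5.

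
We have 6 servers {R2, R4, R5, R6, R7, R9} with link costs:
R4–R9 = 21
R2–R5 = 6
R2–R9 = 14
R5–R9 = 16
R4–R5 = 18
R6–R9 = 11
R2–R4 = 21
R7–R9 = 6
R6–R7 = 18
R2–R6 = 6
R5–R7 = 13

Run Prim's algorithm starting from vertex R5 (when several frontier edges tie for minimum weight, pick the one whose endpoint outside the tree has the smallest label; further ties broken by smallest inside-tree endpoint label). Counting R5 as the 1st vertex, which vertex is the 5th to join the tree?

Prim, starting at R5.
Step 1: cheapest edge leaving the tree is R2–R5 (6); add R2.
Step 2: cheapest edge leaving the tree is R2–R6 (6); add R6.
Step 3: cheapest edge leaving the tree is R6–R9 (11); add R9.
Step 4: cheapest edge leaving the tree is R7–R9 (6); add R7.
Step 5: cheapest edge leaving the tree is R4–R5 (18); add R4.
Vertex order: R5, R2, R6, R9, R7, R4. The 5th vertex is R7.

R7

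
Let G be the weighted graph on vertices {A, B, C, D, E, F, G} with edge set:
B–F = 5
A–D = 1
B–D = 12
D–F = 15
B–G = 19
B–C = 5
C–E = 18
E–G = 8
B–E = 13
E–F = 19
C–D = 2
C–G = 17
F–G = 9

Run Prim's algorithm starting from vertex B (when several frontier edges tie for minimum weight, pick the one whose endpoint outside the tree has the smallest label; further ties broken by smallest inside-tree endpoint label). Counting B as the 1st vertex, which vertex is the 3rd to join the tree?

Prim's algorithm from B:
Step 1: frontier [B–C 5, B–F 5, B–D 12, B–E 13, B–G 19] → take B–C (5); add C.
Step 2: frontier [B–F 5, B–D 12, B–E 13, B–G 19, C–D 2, C–G 17, C–E 18] → take C–D (2); add D.
Step 3: frontier [B–F 5, B–E 13, B–G 19, C–G 17, C–E 18, A–D 1, D–F 15] → take A–D (1); add A.
Step 4: frontier [B–F 5, B–E 13, B–G 19, C–G 17, C–E 18, D–F 15] → take B–F (5); add F.
Step 5: frontier [B–E 13, B–G 19, C–G 17, C–E 18, F–G 9, E–F 19] → take F–G (9); add G.
Step 6: frontier [B–E 13, C–E 18, E–F 19, E–G 8] → take E–G (8); add E.
Vertex order: B, C, D, A, F, G, E. The 3rd vertex is D.

D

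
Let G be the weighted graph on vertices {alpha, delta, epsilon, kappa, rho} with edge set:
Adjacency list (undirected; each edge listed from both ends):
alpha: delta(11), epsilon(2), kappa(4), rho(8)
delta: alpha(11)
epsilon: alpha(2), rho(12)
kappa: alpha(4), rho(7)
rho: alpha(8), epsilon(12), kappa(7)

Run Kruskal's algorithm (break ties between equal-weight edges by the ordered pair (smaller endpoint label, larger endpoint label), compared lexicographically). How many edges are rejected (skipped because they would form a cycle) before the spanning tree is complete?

Kruskal's algorithm — process edges by increasing weight (ties by edge label):
alpha epsilon (2): add. Components now {alpha,epsilon} {rho} {kappa} {delta}
alpha kappa (4): add. Components now {alpha,epsilon,kappa} {rho} {delta}
kappa rho (7): add. Components now {alpha,epsilon,kappa,rho} {delta}
alpha rho (8): skip — alpha and rho already connected.
alpha delta (11): add. Components now {alpha,delta,epsilon,kappa,rho}
Edges rejected before the tree was complete: 1.

1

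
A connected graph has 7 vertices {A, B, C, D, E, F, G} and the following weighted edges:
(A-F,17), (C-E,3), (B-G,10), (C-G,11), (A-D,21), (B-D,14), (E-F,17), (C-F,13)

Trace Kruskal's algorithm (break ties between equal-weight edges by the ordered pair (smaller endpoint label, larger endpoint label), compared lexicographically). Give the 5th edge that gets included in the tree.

Kruskal's algorithm — process edges by increasing weight (ties by edge label):
C-E (3): add. Components now {A} {B} {C,E} {D} {F} {G}
B-G (10): add. Components now {A} {B,G} {C,E} {D} {F}
C-G (11): add. Components now {A} {B,C,E,G} {D} {F}
C-F (13): add. Components now {A} {B,C,E,F,G} {D}
B-D (14): add. Components now {A} {B,C,D,E,F,G}
A-F (17): add. Components now {A,B,C,D,E,F,G}
The 5th edge added is B-D.

B-D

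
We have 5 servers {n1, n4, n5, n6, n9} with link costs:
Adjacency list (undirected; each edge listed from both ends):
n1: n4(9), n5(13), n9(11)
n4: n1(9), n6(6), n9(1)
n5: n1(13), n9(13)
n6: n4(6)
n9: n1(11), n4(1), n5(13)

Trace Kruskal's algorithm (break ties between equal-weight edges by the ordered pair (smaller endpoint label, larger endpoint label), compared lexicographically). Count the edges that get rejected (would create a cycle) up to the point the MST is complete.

Kruskal: consider edges lightest-first.
n4-n9 (1): add. Components now {n4,n9} {n6} {n5} {n1}
n4-n6 (6): add. Components now {n4,n6,n9} {n5} {n1}
n1-n4 (9): add. Components now {n1,n4,n6,n9} {n5}
n1-n9 (11): skip — n9 and n1 already connected.
n1-n5 (13): add. Components now {n1,n4,n5,n6,n9}
Edges rejected before the tree was complete: 1.

1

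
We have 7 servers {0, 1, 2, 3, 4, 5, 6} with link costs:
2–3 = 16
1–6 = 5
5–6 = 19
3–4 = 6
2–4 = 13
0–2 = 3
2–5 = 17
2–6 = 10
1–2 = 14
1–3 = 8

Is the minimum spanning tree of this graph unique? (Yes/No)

Yes

Kruskal: consider edges lightest-first.
0–2 (3): add. Components now {0,2} {1} {3} {4} {5} {6}
1–6 (5): add. Components now {0,2} {1,6} {3} {4} {5}
3–4 (6): add. Components now {0,2} {1,6} {3,4} {5}
1–3 (8): add. Components now {0,2} {1,3,4,6} {5}
2–6 (10): add. Components now {0,1,2,3,4,6} {5}
2–4 (13): skip — 2 and 4 already connected.
1–2 (14): skip — 1 and 2 already connected.
2–3 (16): skip — 2 and 3 already connected.
2–5 (17): add. Components now {0,1,2,3,4,5,6}
Every non-tree edge has weight strictly greater than the heaviest edge on the tree path between its endpoints, so the MST is unique.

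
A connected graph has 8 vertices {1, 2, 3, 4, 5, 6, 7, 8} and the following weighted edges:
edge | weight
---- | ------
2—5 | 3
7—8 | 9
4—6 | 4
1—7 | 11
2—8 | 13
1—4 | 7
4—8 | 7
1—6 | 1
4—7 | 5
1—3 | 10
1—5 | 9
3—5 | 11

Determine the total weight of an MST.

Grow the tree from 7 using Prim:
Step 1: cheapest edge leaving the tree is 4—7 (5); add 4.
Step 2: cheapest edge leaving the tree is 4—6 (4); add 6.
Step 3: cheapest edge leaving the tree is 1—6 (1); add 1.
Step 4: cheapest edge leaving the tree is 4—8 (7); add 8.
Step 5: cheapest edge leaving the tree is 1—5 (9); add 5.
Step 6: cheapest edge leaving the tree is 2—5 (3); add 2.
Step 7: cheapest edge leaving the tree is 1—3 (10); add 3.
MST edges: 4—7, 4—6, 1—6, 4—8, 1—5, 2—5, 1—3; total weight 5+4+1+7+9+3+10 = 39.

39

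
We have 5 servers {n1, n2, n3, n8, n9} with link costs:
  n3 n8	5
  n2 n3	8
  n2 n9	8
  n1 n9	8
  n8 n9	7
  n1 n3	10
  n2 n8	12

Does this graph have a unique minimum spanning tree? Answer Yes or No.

No

Kruskal's algorithm — process edges by increasing weight (ties by edge label):
n3 n8 (5): add — endpoints in different components.
n8 n9 (7): add — endpoints in different components.
n1 n9 (8): add — endpoints in different components.
n2 n3 (8): add — endpoints in different components.
Non-tree edge n2 n9 has weight 8, equal to the heaviest edge on its tree cycle — swapping gives another MST of the same weight. Not unique.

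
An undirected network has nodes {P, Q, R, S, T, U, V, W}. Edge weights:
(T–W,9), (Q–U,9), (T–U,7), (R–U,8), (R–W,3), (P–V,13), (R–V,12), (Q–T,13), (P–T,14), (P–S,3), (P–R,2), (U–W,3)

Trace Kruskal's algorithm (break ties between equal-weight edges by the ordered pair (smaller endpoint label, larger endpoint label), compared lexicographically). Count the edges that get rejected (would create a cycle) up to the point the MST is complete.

2

Sort edges by weight, then run Kruskal:
P–R (2): add — endpoints in different components.
P–S (3): add — endpoints in different components.
R–W (3): add — endpoints in different components.
U–W (3): add — endpoints in different components.
T–U (7): add — endpoints in different components.
R–U (8): skip — R and U already connected.
Q–U (9): add — endpoints in different components.
T–W (9): skip — W and T already connected.
R–V (12): add — endpoints in different components.
Edges rejected before the tree was complete: 2.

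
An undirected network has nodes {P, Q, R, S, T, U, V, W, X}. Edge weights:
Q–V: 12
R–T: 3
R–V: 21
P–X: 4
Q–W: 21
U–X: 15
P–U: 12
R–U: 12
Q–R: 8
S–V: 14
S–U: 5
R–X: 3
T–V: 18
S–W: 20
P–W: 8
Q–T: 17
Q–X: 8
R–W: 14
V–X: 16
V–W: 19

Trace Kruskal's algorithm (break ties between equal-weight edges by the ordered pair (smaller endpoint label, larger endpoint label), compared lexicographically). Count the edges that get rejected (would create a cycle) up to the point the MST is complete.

Sort edges by weight, then run Kruskal:
R–T (3): add — endpoints in different components.
R–X (3): add — endpoints in different components.
P–X (4): add — endpoints in different components.
S–U (5): add — endpoints in different components.
P–W (8): add — endpoints in different components.
Q–R (8): add — endpoints in different components.
Q–X (8): skip — X and Q already connected.
P–U (12): add — endpoints in different components.
Q–V (12): add — endpoints in different components.
Edges rejected before the tree was complete: 1.

1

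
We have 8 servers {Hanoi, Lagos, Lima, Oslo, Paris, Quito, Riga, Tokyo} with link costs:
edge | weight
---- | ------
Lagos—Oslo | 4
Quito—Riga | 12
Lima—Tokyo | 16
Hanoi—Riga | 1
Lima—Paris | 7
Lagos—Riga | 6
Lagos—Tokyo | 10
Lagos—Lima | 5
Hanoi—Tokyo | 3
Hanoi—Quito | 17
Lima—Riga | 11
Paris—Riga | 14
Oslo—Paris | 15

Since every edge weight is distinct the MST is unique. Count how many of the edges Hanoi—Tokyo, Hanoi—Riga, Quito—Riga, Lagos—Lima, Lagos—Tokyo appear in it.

Kruskal's algorithm — process edges by increasing weight (ties by edge label):
Hanoi—Riga (1): add — endpoints in different components.
Hanoi—Tokyo (3): add — endpoints in different components.
Lagos—Oslo (4): add — endpoints in different components.
Lagos—Lima (5): add — endpoints in different components.
Lagos—Riga (6): add — endpoints in different components.
Lima—Paris (7): add — endpoints in different components.
Lagos—Tokyo (10): skip — Tokyo and Lagos already connected.
Lima—Riga (11): skip — Riga and Lima already connected.
Quito—Riga (12): add — endpoints in different components.
MST edge set: {Hanoi—Riga, Hanoi—Tokyo, Lagos—Oslo, Lagos—Lima, Lagos—Riga, Lima—Paris, Quito—Riga}.
Of the listed edges, {Hanoi—Tokyo, Hanoi—Riga, Quito—Riga, Lagos—Lima} are in the MST → 4.

4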